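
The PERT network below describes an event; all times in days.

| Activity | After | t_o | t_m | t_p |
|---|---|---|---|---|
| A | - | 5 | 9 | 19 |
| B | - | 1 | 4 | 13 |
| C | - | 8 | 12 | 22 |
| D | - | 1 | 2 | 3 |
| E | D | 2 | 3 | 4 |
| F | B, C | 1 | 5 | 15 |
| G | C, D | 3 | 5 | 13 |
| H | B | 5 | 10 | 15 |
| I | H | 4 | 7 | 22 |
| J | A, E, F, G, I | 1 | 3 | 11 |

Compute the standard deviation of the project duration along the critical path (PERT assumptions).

te_A = (5 + 4·9 + 19)/6 = 60/6 = 10; σ²_A = ((19−5)/6)² = 5.444
te_B = (1 + 4·4 + 13)/6 = 30/6 = 5; σ²_B = ((13−1)/6)² = 4.000
te_C = (8 + 4·12 + 22)/6 = 78/6 = 13; σ²_C = ((22−8)/6)² = 5.444
te_D = (1 + 4·2 + 3)/6 = 12/6 = 2; σ²_D = ((3−1)/6)² = 0.111
te_E = (2 + 4·3 + 4)/6 = 18/6 = 3; σ²_E = ((4−2)/6)² = 0.111
te_F = (1 + 4·5 + 15)/6 = 36/6 = 6; σ²_F = ((15−1)/6)² = 5.444
te_G = (3 + 4·5 + 13)/6 = 36/6 = 6; σ²_G = ((13−3)/6)² = 2.778
te_H = (5 + 4·10 + 15)/6 = 60/6 = 10; σ²_H = ((15−5)/6)² = 2.778
te_I = (4 + 4·7 + 22)/6 = 54/6 = 9; σ²_I = ((22−4)/6)² = 9.000
te_J = (1 + 4·3 + 11)/6 = 24/6 = 4; σ²_J = ((11−1)/6)² = 2.778

Forward pass:
ES_A = 0; EF_A = 10
ES_B = 0; EF_B = 5
ES_C = 0; EF_C = 13
ES_D = 0; EF_D = 2
ES_E = 2; EF_E = 2+3 = 5
ES_F = max(EF_B=5, EF_C=13) = 13; EF_F = 13+6 = 19
ES_G = max(EF_C=13, EF_D=2) = 13; EF_G = 13+6 = 19
ES_H = 5; EF_H = 5+10 = 15
ES_I = 15; EF_I = 15+9 = 24
ES_J = max(EF_A=10, EF_E=5, EF_F=19, EF_G=19, EF_I=24) = 24; EF_J = 24+4 = 28
Expected project duration μ = 28 days. Critical path: B → H → I → J.

Variance along critical path = 4.000 + 2.778 + 9.000 + 2.778 = 18.556
σ = √18.556 = 4.308 days

4.31 days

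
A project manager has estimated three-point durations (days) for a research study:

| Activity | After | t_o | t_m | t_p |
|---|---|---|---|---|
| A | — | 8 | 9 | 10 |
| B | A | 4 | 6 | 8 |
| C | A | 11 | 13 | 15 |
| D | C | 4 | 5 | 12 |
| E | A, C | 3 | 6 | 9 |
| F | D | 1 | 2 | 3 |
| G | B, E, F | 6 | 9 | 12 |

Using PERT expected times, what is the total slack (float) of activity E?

2 days

te_A = (8 + 4·9 + 10)/6 = 54/6 = 9
te_B = (4 + 4·6 + 8)/6 = 36/6 = 6
te_C = (11 + 4·13 + 15)/6 = 78/6 = 13
te_D = (4 + 4·5 + 12)/6 = 36/6 = 6
te_E = (3 + 4·6 + 9)/6 = 36/6 = 6
te_F = (1 + 4·2 + 3)/6 = 12/6 = 2
te_G = (6 + 4·9 + 12)/6 = 54/6 = 9

Forward pass:
ES_A = 0; EF_A = 9
ES_B = 9; EF_B = 9+6 = 15
ES_C = 9; EF_C = 9+13 = 22
ES_D = 22; EF_D = 22+6 = 28
ES_E = max(EF_A=9, EF_C=22) = 22; EF_E = 22+6 = 28
ES_F = 28; EF_F = 28+2 = 30
ES_G = max(EF_B=15, EF_E=28, EF_F=30) = 30; EF_G = 30+9 = 39
Expected project duration μ = 39 days. Critical path: A → C → D → F → G.

Backward pass:
LF_G = 39; LS_G = 39−9 = 30
LF_F = LS_G = 30; LS_F = 30−2 = 28
LF_E = LS_G = 30; LS_E = 30−6 = 24
LF_D = LS_F = 28; LS_D = 28−6 = 22
LF_C = min(LS_D=22, LS_E=24) = 22; LS_C = 22−13 = 9
LF_B = LS_G = 30; LS_B = 30−6 = 24
LF_A = min(LS_B=24, LS_C=9, LS_E=24) = 9; LS_A = 9−9 = 0
Slack_E = LS_E − ES_E = 24 − 22 = 2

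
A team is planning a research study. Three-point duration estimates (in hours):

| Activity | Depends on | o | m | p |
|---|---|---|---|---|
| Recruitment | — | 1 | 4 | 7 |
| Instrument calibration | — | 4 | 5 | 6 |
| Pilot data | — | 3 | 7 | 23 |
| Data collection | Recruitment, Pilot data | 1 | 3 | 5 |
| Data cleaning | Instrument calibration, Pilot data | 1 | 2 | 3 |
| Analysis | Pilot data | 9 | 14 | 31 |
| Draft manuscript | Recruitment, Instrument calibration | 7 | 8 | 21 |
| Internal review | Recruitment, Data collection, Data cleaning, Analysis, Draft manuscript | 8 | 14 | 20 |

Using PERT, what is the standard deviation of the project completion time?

5.34 hours

te_Recruitment = (1 + 4·4 + 7)/6 = 24/6 = 4; σ²_Recruitment = ((7−1)/6)² = 1.000
te_Instrument calibration = (4 + 4·5 + 6)/6 = 30/6 = 5; σ²_Instrument calibration = ((6−4)/6)² = 0.111
te_Pilot data = (3 + 4·7 + 23)/6 = 54/6 = 9; σ²_Pilot data = ((23−3)/6)² = 11.111
te_Data collection = (1 + 4·3 + 5)/6 = 18/6 = 3; σ²_Data collection = ((5−1)/6)² = 0.444
te_Data cleaning = (1 + 4·2 + 3)/6 = 12/6 = 2; σ²_Data cleaning = ((3−1)/6)² = 0.111
te_Analysis = (9 + 4·14 + 31)/6 = 96/6 = 16; σ²_Analysis = ((31−9)/6)² = 13.444
te_Draft manuscript = (7 + 4·8 + 21)/6 = 60/6 = 10; σ²_Draft manuscript = ((21−7)/6)² = 5.444
te_Internal review = (8 + 4·14 + 20)/6 = 84/6 = 14; σ²_Internal review = ((20−8)/6)² = 4.000

Forward pass:
ES_Recruitment = 0; EF_Recruitment = 4
ES_Instrument calibration = 0; EF_Instrument calibration = 5
ES_Pilot data = 0; EF_Pilot data = 9
ES_Data collection = max(EF_Recruitment=4, EF_Pilot data=9) = 9; EF_Data collection = 9+3 = 12
ES_Data cleaning = max(EF_Instrument calibration=5, EF_Pilot data=9) = 9; EF_Data cleaning = 9+2 = 11
ES_Analysis = 9; EF_Analysis = 9+16 = 25
ES_Draft manuscript = max(EF_Recruitment=4, EF_Instrument calibration=5) = 5; EF_Draft manuscript = 5+10 = 15
ES_Internal review = max(EF_Recruitment=4, EF_Data collection=12, EF_Data cleaning=11, EF_Analysis=25, EF_Draft manuscript=15) = 25; EF_Internal review = 25+14 = 39
Expected project duration μ = 39 hours. Critical path: Pilot data → Analysis → Internal review.

Variance along critical path = 11.111 + 13.444 + 4.000 = 28.556
σ = √28.556 = 5.344 hours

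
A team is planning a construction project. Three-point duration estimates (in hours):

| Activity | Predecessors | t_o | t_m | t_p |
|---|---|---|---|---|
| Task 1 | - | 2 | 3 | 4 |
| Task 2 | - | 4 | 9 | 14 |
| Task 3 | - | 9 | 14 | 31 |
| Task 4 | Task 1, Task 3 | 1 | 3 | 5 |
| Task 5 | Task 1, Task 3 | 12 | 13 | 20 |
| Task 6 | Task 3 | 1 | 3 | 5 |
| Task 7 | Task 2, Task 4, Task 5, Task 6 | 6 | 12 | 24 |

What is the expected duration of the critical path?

43 hours

te_Task 1 = (2 + 4·3 + 4)/6 = 18/6 = 3
te_Task 2 = (4 + 4·9 + 14)/6 = 54/6 = 9
te_Task 3 = (9 + 4·14 + 31)/6 = 96/6 = 16
te_Task 4 = (1 + 4·3 + 5)/6 = 18/6 = 3
te_Task 5 = (12 + 4·13 + 20)/6 = 84/6 = 14
te_Task 6 = (1 + 4·3 + 5)/6 = 18/6 = 3
te_Task 7 = (6 + 4·12 + 24)/6 = 78/6 = 13

Forward pass:
ES_Task 1 = 0; EF_Task 1 = 3
ES_Task 2 = 0; EF_Task 2 = 9
ES_Task 3 = 0; EF_Task 3 = 16
ES_Task 4 = max(EF_Task 1=3, EF_Task 3=16) = 16; EF_Task 4 = 16+3 = 19
ES_Task 5 = max(EF_Task 1=3, EF_Task 3=16) = 16; EF_Task 5 = 16+14 = 30
ES_Task 6 = 16; EF_Task 6 = 16+3 = 19
ES_Task 7 = max(EF_Task 2=9, EF_Task 4=19, EF_Task 5=30, EF_Task 6=19) = 30; EF_Task 7 = 30+13 = 43
Expected project duration μ = 43 hours. Critical path: Task 3 → Task 5 → Task 7.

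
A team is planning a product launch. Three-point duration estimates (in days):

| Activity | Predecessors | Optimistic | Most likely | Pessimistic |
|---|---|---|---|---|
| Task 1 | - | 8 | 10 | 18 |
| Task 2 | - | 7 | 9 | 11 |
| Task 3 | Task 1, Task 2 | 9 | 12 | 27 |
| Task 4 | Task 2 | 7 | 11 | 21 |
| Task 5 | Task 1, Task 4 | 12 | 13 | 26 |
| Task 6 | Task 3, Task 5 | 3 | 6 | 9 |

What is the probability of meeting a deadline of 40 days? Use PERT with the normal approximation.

te_Task 1 = (8 + 4·10 + 18)/6 = 66/6 = 11; σ²_Task 1 = ((18−8)/6)² = 2.778
te_Task 2 = (7 + 4·9 + 11)/6 = 54/6 = 9; σ²_Task 2 = ((11−7)/6)² = 0.444
te_Task 3 = (9 + 4·12 + 27)/6 = 84/6 = 14; σ²_Task 3 = ((27−9)/6)² = 9.000
te_Task 4 = (7 + 4·11 + 21)/6 = 72/6 = 12; σ²_Task 4 = ((21−7)/6)² = 5.444
te_Task 5 = (12 + 4·13 + 26)/6 = 90/6 = 15; σ²_Task 5 = ((26−12)/6)² = 5.444
te_Task 6 = (3 + 4·6 + 9)/6 = 36/6 = 6; σ²_Task 6 = ((9−3)/6)² = 1.000

Forward pass:
ES_Task 1 = 0; EF_Task 1 = 11
ES_Task 2 = 0; EF_Task 2 = 9
ES_Task 3 = max(EF_Task 1=11, EF_Task 2=9) = 11; EF_Task 3 = 11+14 = 25
ES_Task 4 = 9; EF_Task 4 = 9+12 = 21
ES_Task 5 = max(EF_Task 1=11, EF_Task 4=21) = 21; EF_Task 5 = 21+15 = 36
ES_Task 6 = max(EF_Task 3=25, EF_Task 5=36) = 36; EF_Task 6 = 36+6 = 42
Expected project duration μ = 42 days. Critical path: Task 2 → Task 4 → Task 5 → Task 6.

Variance along critical path = 0.444 + 5.444 + 5.444 + 1.000 = 12.333; σ = √12.333 = 3.512 days.
Z = (40 − 42) / 3.512 = -0.569
P(T ≤ 40) = Φ(-0.569) ≈ 0.285

0.285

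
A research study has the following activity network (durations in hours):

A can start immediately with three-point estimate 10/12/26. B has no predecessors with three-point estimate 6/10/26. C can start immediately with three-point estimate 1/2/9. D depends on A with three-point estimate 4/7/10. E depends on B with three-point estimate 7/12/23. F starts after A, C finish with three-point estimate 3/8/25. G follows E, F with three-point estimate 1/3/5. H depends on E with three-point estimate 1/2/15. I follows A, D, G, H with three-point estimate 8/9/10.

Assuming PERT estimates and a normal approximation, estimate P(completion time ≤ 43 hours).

te_A = (10 + 4·12 + 26)/6 = 84/6 = 14; σ²_A = ((26−10)/6)² = 7.111
te_B = (6 + 4·10 + 26)/6 = 72/6 = 12; σ²_B = ((26−6)/6)² = 11.111
te_C = (1 + 4·2 + 9)/6 = 18/6 = 3; σ²_C = ((9−1)/6)² = 1.778
te_D = (4 + 4·7 + 10)/6 = 42/6 = 7; σ²_D = ((10−4)/6)² = 1.000
te_E = (7 + 4·12 + 23)/6 = 78/6 = 13; σ²_E = ((23−7)/6)² = 7.111
te_F = (3 + 4·8 + 25)/6 = 60/6 = 10; σ²_F = ((25−3)/6)² = 13.444
te_G = (1 + 4·3 + 5)/6 = 18/6 = 3; σ²_G = ((5−1)/6)² = 0.444
te_H = (1 + 4·2 + 15)/6 = 24/6 = 4; σ²_H = ((15−1)/6)² = 5.444
te_I = (8 + 4·9 + 10)/6 = 54/6 = 9; σ²_I = ((10−8)/6)² = 0.111

Forward pass:
ES_A = 0; EF_A = 14
ES_B = 0; EF_B = 12
ES_C = 0; EF_C = 3
ES_D = 14; EF_D = 14+7 = 21
ES_E = 12; EF_E = 12+13 = 25
ES_F = max(EF_A=14, EF_C=3) = 14; EF_F = 14+10 = 24
ES_G = max(EF_E=25, EF_F=24) = 25; EF_G = 25+3 = 28
ES_H = 25; EF_H = 25+4 = 29
ES_I = max(EF_A=14, EF_D=21, EF_G=28, EF_H=29) = 29; EF_I = 29+9 = 38
Expected project duration μ = 38 hours. Critical path: B → E → H → I.

Variance along critical path = 11.111 + 7.111 + 5.444 + 0.111 = 23.778; σ = √23.778 = 4.876 hours.
Z = (43 − 38) / 4.876 = 1.025
P(T ≤ 43) = Φ(1.025) ≈ 0.847

0.847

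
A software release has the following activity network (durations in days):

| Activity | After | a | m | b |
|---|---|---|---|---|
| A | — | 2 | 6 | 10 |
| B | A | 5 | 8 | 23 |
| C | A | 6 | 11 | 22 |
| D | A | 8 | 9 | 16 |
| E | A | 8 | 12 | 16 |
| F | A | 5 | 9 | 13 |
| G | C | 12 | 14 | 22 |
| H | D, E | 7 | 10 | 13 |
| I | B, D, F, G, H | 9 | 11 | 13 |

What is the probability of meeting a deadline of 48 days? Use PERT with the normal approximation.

te_A = (2 + 4·6 + 10)/6 = 36/6 = 6; σ²_A = ((10−2)/6)² = 1.778
te_B = (5 + 4·8 + 23)/6 = 60/6 = 10; σ²_B = ((23−5)/6)² = 9.000
te_C = (6 + 4·11 + 22)/6 = 72/6 = 12; σ²_C = ((22−6)/6)² = 7.111
te_D = (8 + 4·9 + 16)/6 = 60/6 = 10; σ²_D = ((16−8)/6)² = 1.778
te_E = (8 + 4·12 + 16)/6 = 72/6 = 12; σ²_E = ((16−8)/6)² = 1.778
te_F = (5 + 4·9 + 13)/6 = 54/6 = 9; σ²_F = ((13−5)/6)² = 1.778
te_G = (12 + 4·14 + 22)/6 = 90/6 = 15; σ²_G = ((22−12)/6)² = 2.778
te_H = (7 + 4·10 + 13)/6 = 60/6 = 10; σ²_H = ((13−7)/6)² = 1.000
te_I = (9 + 4·11 + 13)/6 = 66/6 = 11; σ²_I = ((13−9)/6)² = 0.444

Forward pass:
ES_A = 0; EF_A = 6
ES_B = 6; EF_B = 6+10 = 16
ES_C = 6; EF_C = 6+12 = 18
ES_D = 6; EF_D = 6+10 = 16
ES_E = 6; EF_E = 6+12 = 18
ES_F = 6; EF_F = 6+9 = 15
ES_G = 18; EF_G = 18+15 = 33
ES_H = max(EF_D=16, EF_E=18) = 18; EF_H = 18+10 = 28
ES_I = max(EF_B=16, EF_D=16, EF_F=15, EF_G=33, EF_H=28) = 33; EF_I = 33+11 = 44
Expected project duration μ = 44 days. Critical path: A → C → G → I.

Variance along critical path = 1.778 + 7.111 + 2.778 + 0.444 = 12.111; σ = √12.111 = 3.480 days.
Z = (48 − 44) / 3.480 = 1.149
P(T ≤ 48) = Φ(1.149) ≈ 0.875

0.875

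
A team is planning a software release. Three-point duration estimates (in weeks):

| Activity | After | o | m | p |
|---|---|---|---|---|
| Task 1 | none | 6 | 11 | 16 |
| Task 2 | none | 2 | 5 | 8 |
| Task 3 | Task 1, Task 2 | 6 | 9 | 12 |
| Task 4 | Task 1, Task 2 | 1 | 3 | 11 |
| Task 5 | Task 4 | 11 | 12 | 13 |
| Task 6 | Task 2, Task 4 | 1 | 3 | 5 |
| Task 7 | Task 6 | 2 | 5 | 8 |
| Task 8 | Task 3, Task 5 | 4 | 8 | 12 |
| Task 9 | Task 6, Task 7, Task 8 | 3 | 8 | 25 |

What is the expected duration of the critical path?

45 weeks

te_Task 1 = (6 + 4·11 + 16)/6 = 66/6 = 11
te_Task 2 = (2 + 4·5 + 8)/6 = 30/6 = 5
te_Task 3 = (6 + 4·9 + 12)/6 = 54/6 = 9
te_Task 4 = (1 + 4·3 + 11)/6 = 24/6 = 4
te_Task 5 = (11 + 4·12 + 13)/6 = 72/6 = 12
te_Task 6 = (1 + 4·3 + 5)/6 = 18/6 = 3
te_Task 7 = (2 + 4·5 + 8)/6 = 30/6 = 5
te_Task 8 = (4 + 4·8 + 12)/6 = 48/6 = 8
te_Task 9 = (3 + 4·8 + 25)/6 = 60/6 = 10

Forward pass:
ES_Task 1 = 0; EF_Task 1 = 11
ES_Task 2 = 0; EF_Task 2 = 5
ES_Task 3 = max(EF_Task 1=11, EF_Task 2=5) = 11; EF_Task 3 = 11+9 = 20
ES_Task 4 = max(EF_Task 1=11, EF_Task 2=5) = 11; EF_Task 4 = 11+4 = 15
ES_Task 5 = 15; EF_Task 5 = 15+12 = 27
ES_Task 6 = max(EF_Task 2=5, EF_Task 4=15) = 15; EF_Task 6 = 15+3 = 18
ES_Task 7 = 18; EF_Task 7 = 18+5 = 23
ES_Task 8 = max(EF_Task 3=20, EF_Task 5=27) = 27; EF_Task 8 = 27+8 = 35
ES_Task 9 = max(EF_Task 6=18, EF_Task 7=23, EF_Task 8=35) = 35; EF_Task 9 = 35+10 = 45
Expected project duration μ = 45 weeks. Critical path: Task 1 → Task 4 → Task 5 → Task 8 → Task 9.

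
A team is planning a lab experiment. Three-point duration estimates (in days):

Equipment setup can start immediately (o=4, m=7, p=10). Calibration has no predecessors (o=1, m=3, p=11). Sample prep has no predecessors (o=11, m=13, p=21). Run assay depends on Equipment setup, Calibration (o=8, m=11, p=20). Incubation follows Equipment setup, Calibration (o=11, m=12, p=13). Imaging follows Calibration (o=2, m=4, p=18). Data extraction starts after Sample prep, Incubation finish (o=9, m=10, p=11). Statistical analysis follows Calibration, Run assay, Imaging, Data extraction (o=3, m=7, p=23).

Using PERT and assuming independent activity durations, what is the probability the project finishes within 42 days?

0.873

te_Equipment setup = (4 + 4·7 + 10)/6 = 42/6 = 7; σ²_Equipment setup = ((10−4)/6)² = 1.000
te_Calibration = (1 + 4·3 + 11)/6 = 24/6 = 4; σ²_Calibration = ((11−1)/6)² = 2.778
te_Sample prep = (11 + 4·13 + 21)/6 = 84/6 = 14; σ²_Sample prep = ((21−11)/6)² = 2.778
te_Run assay = (8 + 4·11 + 20)/6 = 72/6 = 12; σ²_Run assay = ((20−8)/6)² = 4.000
te_Incubation = (11 + 4·12 + 13)/6 = 72/6 = 12; σ²_Incubation = ((13−11)/6)² = 0.111
te_Imaging = (2 + 4·4 + 18)/6 = 36/6 = 6; σ²_Imaging = ((18−2)/6)² = 7.111
te_Data extraction = (9 + 4·10 + 11)/6 = 60/6 = 10; σ²_Data extraction = ((11−9)/6)² = 0.111
te_Statistical analysis = (3 + 4·7 + 23)/6 = 54/6 = 9; σ²_Statistical analysis = ((23−3)/6)² = 11.111

Forward pass:
ES_Equipment setup = 0; EF_Equipment setup = 7
ES_Calibration = 0; EF_Calibration = 4
ES_Sample prep = 0; EF_Sample prep = 14
ES_Run assay = max(EF_Equipment setup=7, EF_Calibration=4) = 7; EF_Run assay = 7+12 = 19
ES_Incubation = max(EF_Equipment setup=7, EF_Calibration=4) = 7; EF_Incubation = 7+12 = 19
ES_Imaging = 4; EF_Imaging = 4+6 = 10
ES_Data extraction = max(EF_Sample prep=14, EF_Incubation=19) = 19; EF_Data extraction = 19+10 = 29
ES_Statistical analysis = max(EF_Calibration=4, EF_Run assay=19, EF_Imaging=10, EF_Data extraction=29) = 29; EF_Statistical analysis = 29+9 = 38
Expected project duration μ = 38 days. Critical path: Equipment setup → Incubation → Data extraction → Statistical analysis.

Variance along critical path = 1.000 + 0.111 + 0.111 + 11.111 = 12.333; σ = √12.333 = 3.512 days.
Z = (42 − 38) / 3.512 = 1.139
P(T ≤ 42) = Φ(1.139) ≈ 0.873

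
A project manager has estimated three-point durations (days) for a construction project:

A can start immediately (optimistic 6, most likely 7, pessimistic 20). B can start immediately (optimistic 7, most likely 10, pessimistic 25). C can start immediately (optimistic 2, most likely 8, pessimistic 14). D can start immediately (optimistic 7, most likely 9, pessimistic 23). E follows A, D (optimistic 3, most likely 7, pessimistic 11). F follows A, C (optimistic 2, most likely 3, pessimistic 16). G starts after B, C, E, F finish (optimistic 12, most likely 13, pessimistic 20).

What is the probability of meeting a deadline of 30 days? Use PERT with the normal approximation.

0.270

te_A = (6 + 4·7 + 20)/6 = 54/6 = 9; σ²_A = ((20−6)/6)² = 5.444
te_B = (7 + 4·10 + 25)/6 = 72/6 = 12; σ²_B = ((25−7)/6)² = 9.000
te_C = (2 + 4·8 + 14)/6 = 48/6 = 8; σ²_C = ((14−2)/6)² = 4.000
te_D = (7 + 4·9 + 23)/6 = 66/6 = 11; σ²_D = ((23−7)/6)² = 7.111
te_E = (3 + 4·7 + 11)/6 = 42/6 = 7; σ²_E = ((11−3)/6)² = 1.778
te_F = (2 + 4·3 + 16)/6 = 30/6 = 5; σ²_F = ((16−2)/6)² = 5.444
te_G = (12 + 4·13 + 20)/6 = 84/6 = 14; σ²_G = ((20−12)/6)² = 1.778

Forward pass:
ES_A = 0; EF_A = 9
ES_B = 0; EF_B = 12
ES_C = 0; EF_C = 8
ES_D = 0; EF_D = 11
ES_E = max(EF_A=9, EF_D=11) = 11; EF_E = 11+7 = 18
ES_F = max(EF_A=9, EF_C=8) = 9; EF_F = 9+5 = 14
ES_G = max(EF_B=12, EF_C=8, EF_E=18, EF_F=14) = 18; EF_G = 18+14 = 32
Expected project duration μ = 32 days. Critical path: D → E → G.

Variance along critical path = 7.111 + 1.778 + 1.778 = 10.667; σ = √10.667 = 3.266 days.
Z = (30 − 32) / 3.266 = -0.612
P(T ≤ 30) = Φ(-0.612) ≈ 0.270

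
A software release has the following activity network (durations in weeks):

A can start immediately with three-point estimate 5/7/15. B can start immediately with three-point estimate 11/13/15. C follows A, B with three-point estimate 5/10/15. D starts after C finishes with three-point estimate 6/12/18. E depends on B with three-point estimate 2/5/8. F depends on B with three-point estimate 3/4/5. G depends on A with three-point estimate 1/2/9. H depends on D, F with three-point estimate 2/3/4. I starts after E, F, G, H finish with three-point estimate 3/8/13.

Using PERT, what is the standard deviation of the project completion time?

te_A = (5 + 4·7 + 15)/6 = 48/6 = 8; σ²_A = ((15−5)/6)² = 2.778
te_B = (11 + 4·13 + 15)/6 = 78/6 = 13; σ²_B = ((15−11)/6)² = 0.444
te_C = (5 + 4·10 + 15)/6 = 60/6 = 10; σ²_C = ((15−5)/6)² = 2.778
te_D = (6 + 4·12 + 18)/6 = 72/6 = 12; σ²_D = ((18−6)/6)² = 4.000
te_E = (2 + 4·5 + 8)/6 = 30/6 = 5; σ²_E = ((8−2)/6)² = 1.000
te_F = (3 + 4·4 + 5)/6 = 24/6 = 4; σ²_F = ((5−3)/6)² = 0.111
te_G = (1 + 4·2 + 9)/6 = 18/6 = 3; σ²_G = ((9−1)/6)² = 1.778
te_H = (2 + 4·3 + 4)/6 = 18/6 = 3; σ²_H = ((4−2)/6)² = 0.111
te_I = (3 + 4·8 + 13)/6 = 48/6 = 8; σ²_I = ((13−3)/6)² = 2.778

Forward pass:
ES_A = 0; EF_A = 8
ES_B = 0; EF_B = 13
ES_C = max(EF_A=8, EF_B=13) = 13; EF_C = 13+10 = 23
ES_D = 23; EF_D = 23+12 = 35
ES_E = 13; EF_E = 13+5 = 18
ES_F = 13; EF_F = 13+4 = 17
ES_G = 8; EF_G = 8+3 = 11
ES_H = max(EF_D=35, EF_F=17) = 35; EF_H = 35+3 = 38
ES_I = max(EF_E=18, EF_F=17, EF_G=11, EF_H=38) = 38; EF_I = 38+8 = 46
Expected project duration μ = 46 weeks. Critical path: B → C → D → H → I.

Variance along critical path = 0.444 + 2.778 + 4.000 + 0.111 + 2.778 = 10.111
σ = √10.111 = 3.180 weeks

3.18 weeks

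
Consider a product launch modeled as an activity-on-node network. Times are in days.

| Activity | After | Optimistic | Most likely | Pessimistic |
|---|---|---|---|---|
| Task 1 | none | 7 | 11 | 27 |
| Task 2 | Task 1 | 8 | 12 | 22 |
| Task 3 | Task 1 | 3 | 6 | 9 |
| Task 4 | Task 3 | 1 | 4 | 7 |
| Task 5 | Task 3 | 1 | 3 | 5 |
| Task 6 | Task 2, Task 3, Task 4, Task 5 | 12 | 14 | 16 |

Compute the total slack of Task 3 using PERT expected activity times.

3 days

te_Task 1 = (7 + 4·11 + 27)/6 = 78/6 = 13
te_Task 2 = (8 + 4·12 + 22)/6 = 78/6 = 13
te_Task 3 = (3 + 4·6 + 9)/6 = 36/6 = 6
te_Task 4 = (1 + 4·4 + 7)/6 = 24/6 = 4
te_Task 5 = (1 + 4·3 + 5)/6 = 18/6 = 3
te_Task 6 = (12 + 4·14 + 16)/6 = 84/6 = 14

Forward pass:
ES_Task 1 = 0; EF_Task 1 = 13
ES_Task 2 = 13; EF_Task 2 = 13+13 = 26
ES_Task 3 = 13; EF_Task 3 = 13+6 = 19
ES_Task 4 = 19; EF_Task 4 = 19+4 = 23
ES_Task 5 = 19; EF_Task 5 = 19+3 = 22
ES_Task 6 = max(EF_Task 2=26, EF_Task 3=19, EF_Task 4=23, EF_Task 5=22) = 26; EF_Task 6 = 26+14 = 40
Expected project duration μ = 40 days. Critical path: Task 1 → Task 2 → Task 6.

Backward pass:
LF_Task 6 = 40; LS_Task 6 = 40−14 = 26
LF_Task 5 = LS_Task 6 = 26; LS_Task 5 = 26−3 = 23
LF_Task 4 = LS_Task 6 = 26; LS_Task 4 = 26−4 = 22
LF_Task 3 = min(LS_Task 4=22, LS_Task 5=23, LS_Task 6=26) = 22; LS_Task 3 = 22−6 = 16
LF_Task 2 = LS_Task 6 = 26; LS_Task 2 = 26−13 = 13
LF_Task 1 = min(LS_Task 2=13, LS_Task 3=16) = 13; LS_Task 1 = 13−13 = 0
Slack_Task 3 = LS_Task 3 − ES_Task 3 = 16 − 13 = 3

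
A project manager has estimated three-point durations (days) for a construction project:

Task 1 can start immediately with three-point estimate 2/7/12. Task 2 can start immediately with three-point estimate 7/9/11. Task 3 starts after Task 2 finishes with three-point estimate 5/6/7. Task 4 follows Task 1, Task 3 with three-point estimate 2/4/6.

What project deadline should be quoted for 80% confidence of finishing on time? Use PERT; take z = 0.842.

19.8 days

te_Task 1 = (2 + 4·7 + 12)/6 = 42/6 = 7; σ²_Task 1 = ((12−2)/6)² = 2.778
te_Task 2 = (7 + 4·9 + 11)/6 = 54/6 = 9; σ²_Task 2 = ((11−7)/6)² = 0.444
te_Task 3 = (5 + 4·6 + 7)/6 = 36/6 = 6; σ²_Task 3 = ((7−5)/6)² = 0.111
te_Task 4 = (2 + 4·4 + 6)/6 = 24/6 = 4; σ²_Task 4 = ((6−2)/6)² = 0.444

Forward pass:
ES_Task 1 = 0; EF_Task 1 = 7
ES_Task 2 = 0; EF_Task 2 = 9
ES_Task 3 = 9; EF_Task 3 = 9+6 = 15
ES_Task 4 = max(EF_Task 1=7, EF_Task 3=15) = 15; EF_Task 4 = 15+4 = 19
Expected project duration μ = 19 days. Critical path: Task 2 → Task 3 → Task 4.

Variance along critical path = 0.444 + 0.111 + 0.444 = 1.000; σ = 1.000 days.
D = μ + z·σ = 19 + 0.842·1.000 = 19.8 days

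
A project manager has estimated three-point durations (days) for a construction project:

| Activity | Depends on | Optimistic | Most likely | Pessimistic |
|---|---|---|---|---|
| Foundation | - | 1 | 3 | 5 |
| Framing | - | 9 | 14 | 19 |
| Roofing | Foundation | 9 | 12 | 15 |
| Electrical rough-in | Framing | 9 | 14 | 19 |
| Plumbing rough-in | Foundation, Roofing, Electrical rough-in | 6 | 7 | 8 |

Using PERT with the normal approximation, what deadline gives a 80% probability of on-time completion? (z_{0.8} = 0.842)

te_Foundation = (1 + 4·3 + 5)/6 = 18/6 = 3; σ²_Foundation = ((5−1)/6)² = 0.444
te_Framing = (9 + 4·14 + 19)/6 = 84/6 = 14; σ²_Framing = ((19−9)/6)² = 2.778
te_Roofing = (9 + 4·12 + 15)/6 = 72/6 = 12; σ²_Roofing = ((15−9)/6)² = 1.000
te_Electrical rough-in = (9 + 4·14 + 19)/6 = 84/6 = 14; σ²_Electrical rough-in = ((19−9)/6)² = 2.778
te_Plumbing rough-in = (6 + 4·7 + 8)/6 = 42/6 = 7; σ²_Plumbing rough-in = ((8−6)/6)² = 0.111

Forward pass:
ES_Foundation = 0; EF_Foundation = 3
ES_Framing = 0; EF_Framing = 14
ES_Roofing = 3; EF_Roofing = 3+12 = 15
ES_Electrical rough-in = 14; EF_Electrical rough-in = 14+14 = 28
ES_Plumbing rough-in = max(EF_Foundation=3, EF_Roofing=15, EF_Electrical rough-in=28) = 28; EF_Plumbing rough-in = 28+7 = 35
Expected project duration μ = 35 days. Critical path: Framing → Electrical rough-in → Plumbing rough-in.

Variance along critical path = 2.778 + 2.778 + 0.111 = 5.667; σ = 2.380 days.
D = μ + z·σ = 35 + 0.842·2.380 = 37.0 days

37.0 days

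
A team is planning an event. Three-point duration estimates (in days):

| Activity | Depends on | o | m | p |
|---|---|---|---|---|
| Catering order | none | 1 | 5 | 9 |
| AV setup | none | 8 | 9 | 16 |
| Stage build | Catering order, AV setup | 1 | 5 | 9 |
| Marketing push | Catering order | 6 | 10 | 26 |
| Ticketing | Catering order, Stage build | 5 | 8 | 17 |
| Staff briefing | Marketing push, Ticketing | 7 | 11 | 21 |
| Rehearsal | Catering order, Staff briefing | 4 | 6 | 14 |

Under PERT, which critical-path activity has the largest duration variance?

te_Catering order = (1 + 4·5 + 9)/6 = 30/6 = 5; σ²_Catering order = ((9−1)/6)² = 1.778
te_AV setup = (8 + 4·9 + 16)/6 = 60/6 = 10; σ²_AV setup = ((16−8)/6)² = 1.778
te_Stage build = (1 + 4·5 + 9)/6 = 30/6 = 5; σ²_Stage build = ((9−1)/6)² = 1.778
te_Marketing push = (6 + 4·10 + 26)/6 = 72/6 = 12; σ²_Marketing push = ((26−6)/6)² = 11.111
te_Ticketing = (5 + 4·8 + 17)/6 = 54/6 = 9; σ²_Ticketing = ((17−5)/6)² = 4.000
te_Staff briefing = (7 + 4·11 + 21)/6 = 72/6 = 12; σ²_Staff briefing = ((21−7)/6)² = 5.444
te_Rehearsal = (4 + 4·6 + 14)/6 = 42/6 = 7; σ²_Rehearsal = ((14−4)/6)² = 2.778

Forward pass:
ES_Catering order = 0; EF_Catering order = 5
ES_AV setup = 0; EF_AV setup = 10
ES_Stage build = max(EF_Catering order=5, EF_AV setup=10) = 10; EF_Stage build = 10+5 = 15
ES_Marketing push = 5; EF_Marketing push = 5+12 = 17
ES_Ticketing = max(EF_Catering order=5, EF_Stage build=15) = 15; EF_Ticketing = 15+9 = 24
ES_Staff briefing = max(EF_Marketing push=17, EF_Ticketing=24) = 24; EF_Staff briefing = 24+12 = 36
ES_Rehearsal = max(EF_Catering order=5, EF_Staff briefing=36) = 36; EF_Rehearsal = 36+7 = 43
Expected project duration μ = 43 days. Critical path: AV setup → Stage build → Ticketing → Staff briefing → Rehearsal.

Variances on critical path: σ²_AV setup=1.778, σ²_Stage build=1.778, σ²_Ticketing=4.000, σ²_Staff briefing=5.444, σ²_Rehearsal=2.778.
Largest is σ²_Staff briefing = 5.444.

Staff briefing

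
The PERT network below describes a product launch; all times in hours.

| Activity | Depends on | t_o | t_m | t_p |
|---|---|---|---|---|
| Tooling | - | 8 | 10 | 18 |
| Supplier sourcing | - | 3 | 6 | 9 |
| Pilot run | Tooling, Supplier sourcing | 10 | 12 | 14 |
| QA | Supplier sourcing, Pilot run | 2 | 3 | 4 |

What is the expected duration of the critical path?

26 hours

te_Tooling = (8 + 4·10 + 18)/6 = 66/6 = 11
te_Supplier sourcing = (3 + 4·6 + 9)/6 = 36/6 = 6
te_Pilot run = (10 + 4·12 + 14)/6 = 72/6 = 12
te_QA = (2 + 4·3 + 4)/6 = 18/6 = 3

Forward pass:
ES_Tooling = 0; EF_Tooling = 11
ES_Supplier sourcing = 0; EF_Supplier sourcing = 6
ES_Pilot run = max(EF_Tooling=11, EF_Supplier sourcing=6) = 11; EF_Pilot run = 11+12 = 23
ES_QA = max(EF_Supplier sourcing=6, EF_Pilot run=23) = 23; EF_QA = 23+3 = 26
Expected project duration μ = 26 hours. Critical path: Tooling → Pilot run → QA.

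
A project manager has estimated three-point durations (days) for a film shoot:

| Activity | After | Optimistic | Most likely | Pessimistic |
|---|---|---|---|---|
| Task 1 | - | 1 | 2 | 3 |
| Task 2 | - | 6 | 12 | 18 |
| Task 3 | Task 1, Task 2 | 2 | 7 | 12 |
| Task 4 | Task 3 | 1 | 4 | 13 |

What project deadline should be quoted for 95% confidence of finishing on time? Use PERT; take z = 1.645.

29.4 days

te_Task 1 = (1 + 4·2 + 3)/6 = 12/6 = 2; σ²_Task 1 = ((3−1)/6)² = 0.111
te_Task 2 = (6 + 4·12 + 18)/6 = 72/6 = 12; σ²_Task 2 = ((18−6)/6)² = 4.000
te_Task 3 = (2 + 4·7 + 12)/6 = 42/6 = 7; σ²_Task 3 = ((12−2)/6)² = 2.778
te_Task 4 = (1 + 4·4 + 13)/6 = 30/6 = 5; σ²_Task 4 = ((13−1)/6)² = 4.000

Forward pass:
ES_Task 1 = 0; EF_Task 1 = 2
ES_Task 2 = 0; EF_Task 2 = 12
ES_Task 3 = max(EF_Task 1=2, EF_Task 2=12) = 12; EF_Task 3 = 12+7 = 19
ES_Task 4 = 19; EF_Task 4 = 19+5 = 24
Expected project duration μ = 24 days. Critical path: Task 2 → Task 3 → Task 4.

Variance along critical path = 4.000 + 2.778 + 4.000 = 10.778; σ = 3.283 days.
D = μ + z·σ = 24 + 1.645·3.283 = 29.4 days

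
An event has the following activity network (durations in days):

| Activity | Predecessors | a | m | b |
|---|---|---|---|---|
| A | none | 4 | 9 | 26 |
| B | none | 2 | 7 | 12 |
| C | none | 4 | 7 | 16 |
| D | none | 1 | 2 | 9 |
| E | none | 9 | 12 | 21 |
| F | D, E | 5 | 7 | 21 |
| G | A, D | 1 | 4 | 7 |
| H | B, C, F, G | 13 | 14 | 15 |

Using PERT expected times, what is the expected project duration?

36 days

te_A = (4 + 4·9 + 26)/6 = 66/6 = 11
te_B = (2 + 4·7 + 12)/6 = 42/6 = 7
te_C = (4 + 4·7 + 16)/6 = 48/6 = 8
te_D = (1 + 4·2 + 9)/6 = 18/6 = 3
te_E = (9 + 4·12 + 21)/6 = 78/6 = 13
te_F = (5 + 4·7 + 21)/6 = 54/6 = 9
te_G = (1 + 4·4 + 7)/6 = 24/6 = 4
te_H = (13 + 4·14 + 15)/6 = 84/6 = 14

Forward pass:
ES_A = 0; EF_A = 11
ES_B = 0; EF_B = 7
ES_C = 0; EF_C = 8
ES_D = 0; EF_D = 3
ES_E = 0; EF_E = 13
ES_F = max(EF_D=3, EF_E=13) = 13; EF_F = 13+9 = 22
ES_G = max(EF_A=11, EF_D=3) = 11; EF_G = 11+4 = 15
ES_H = max(EF_B=7, EF_C=8, EF_F=22, EF_G=15) = 22; EF_H = 22+14 = 36
Expected project duration μ = 36 days. Critical path: E → F → H.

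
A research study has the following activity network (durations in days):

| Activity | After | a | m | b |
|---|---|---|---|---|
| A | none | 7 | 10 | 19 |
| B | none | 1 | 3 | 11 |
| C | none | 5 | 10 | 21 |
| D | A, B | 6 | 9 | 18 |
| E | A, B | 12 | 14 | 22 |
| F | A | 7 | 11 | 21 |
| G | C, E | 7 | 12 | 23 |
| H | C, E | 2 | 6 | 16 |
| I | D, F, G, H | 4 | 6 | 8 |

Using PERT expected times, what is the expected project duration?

te_A = (7 + 4·10 + 19)/6 = 66/6 = 11
te_B = (1 + 4·3 + 11)/6 = 24/6 = 4
te_C = (5 + 4·10 + 21)/6 = 66/6 = 11
te_D = (6 + 4·9 + 18)/6 = 60/6 = 10
te_E = (12 + 4·14 + 22)/6 = 90/6 = 15
te_F = (7 + 4·11 + 21)/6 = 72/6 = 12
te_G = (7 + 4·12 + 23)/6 = 78/6 = 13
te_H = (2 + 4·6 + 16)/6 = 42/6 = 7
te_I = (4 + 4·6 + 8)/6 = 36/6 = 6

Forward pass:
ES_A = 0; EF_A = 11
ES_B = 0; EF_B = 4
ES_C = 0; EF_C = 11
ES_D = max(EF_A=11, EF_B=4) = 11; EF_D = 11+10 = 21
ES_E = max(EF_A=11, EF_B=4) = 11; EF_E = 11+15 = 26
ES_F = 11; EF_F = 11+12 = 23
ES_G = max(EF_C=11, EF_E=26) = 26; EF_G = 26+13 = 39
ES_H = max(EF_C=11, EF_E=26) = 26; EF_H = 26+7 = 33
ES_I = max(EF_D=21, EF_F=23, EF_G=39, EF_H=33) = 39; EF_I = 39+6 = 45
Expected project duration μ = 45 days. Critical path: A → E → G → I.

45 days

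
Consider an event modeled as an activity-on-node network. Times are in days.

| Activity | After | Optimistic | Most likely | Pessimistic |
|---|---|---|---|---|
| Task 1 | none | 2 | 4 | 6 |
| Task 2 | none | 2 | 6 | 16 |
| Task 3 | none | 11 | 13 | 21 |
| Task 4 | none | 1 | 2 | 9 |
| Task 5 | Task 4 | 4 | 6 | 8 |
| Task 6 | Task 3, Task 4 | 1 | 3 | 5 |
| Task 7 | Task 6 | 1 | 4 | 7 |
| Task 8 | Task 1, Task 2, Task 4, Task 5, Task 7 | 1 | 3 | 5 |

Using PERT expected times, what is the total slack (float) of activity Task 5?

12 days

te_Task 1 = (2 + 4·4 + 6)/6 = 24/6 = 4
te_Task 2 = (2 + 4·6 + 16)/6 = 42/6 = 7
te_Task 3 = (11 + 4·13 + 21)/6 = 84/6 = 14
te_Task 4 = (1 + 4·2 + 9)/6 = 18/6 = 3
te_Task 5 = (4 + 4·6 + 8)/6 = 36/6 = 6
te_Task 6 = (1 + 4·3 + 5)/6 = 18/6 = 3
te_Task 7 = (1 + 4·4 + 7)/6 = 24/6 = 4
te_Task 8 = (1 + 4·3 + 5)/6 = 18/6 = 3

Forward pass:
ES_Task 1 = 0; EF_Task 1 = 4
ES_Task 2 = 0; EF_Task 2 = 7
ES_Task 3 = 0; EF_Task 3 = 14
ES_Task 4 = 0; EF_Task 4 = 3
ES_Task 5 = 3; EF_Task 5 = 3+6 = 9
ES_Task 6 = max(EF_Task 3=14, EF_Task 4=3) = 14; EF_Task 6 = 14+3 = 17
ES_Task 7 = 17; EF_Task 7 = 17+4 = 21
ES_Task 8 = max(EF_Task 1=4, EF_Task 2=7, EF_Task 4=3, EF_Task 5=9, EF_Task 7=21) = 21; EF_Task 8 = 21+3 = 24
Expected project duration μ = 24 days. Critical path: Task 3 → Task 6 → Task 7 → Task 8.

Backward pass:
LF_Task 8 = 24; LS_Task 8 = 24−3 = 21
LF_Task 7 = LS_Task 8 = 21; LS_Task 7 = 21−4 = 17
LF_Task 6 = LS_Task 7 = 17; LS_Task 6 = 17−3 = 14
LF_Task 5 = LS_Task 8 = 21; LS_Task 5 = 21−6 = 15
LF_Task 4 = min(LS_Task 5=15, LS_Task 6=14, LS_Task 8=21) = 14; LS_Task 4 = 14−3 = 11
LF_Task 3 = LS_Task 6 = 14; LS_Task 3 = 14−14 = 0
LF_Task 2 = LS_Task 8 = 21; LS_Task 2 = 21−7 = 14
LF_Task 1 = LS_Task 8 = 21; LS_Task 1 = 21−4 = 17
Slack_Task 5 = LS_Task 5 − ES_Task 5 = 15 − 3 = 12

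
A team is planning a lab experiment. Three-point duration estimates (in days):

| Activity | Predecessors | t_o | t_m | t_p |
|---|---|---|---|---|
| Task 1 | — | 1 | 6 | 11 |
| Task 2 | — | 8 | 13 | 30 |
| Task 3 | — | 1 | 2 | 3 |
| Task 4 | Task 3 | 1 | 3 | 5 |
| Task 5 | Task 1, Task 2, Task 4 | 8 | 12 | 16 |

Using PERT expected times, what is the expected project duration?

27 days

te_Task 1 = (1 + 4·6 + 11)/6 = 36/6 = 6
te_Task 2 = (8 + 4·13 + 30)/6 = 90/6 = 15
te_Task 3 = (1 + 4·2 + 3)/6 = 12/6 = 2
te_Task 4 = (1 + 4·3 + 5)/6 = 18/6 = 3
te_Task 5 = (8 + 4·12 + 16)/6 = 72/6 = 12

Forward pass:
ES_Task 1 = 0; EF_Task 1 = 6
ES_Task 2 = 0; EF_Task 2 = 15
ES_Task 3 = 0; EF_Task 3 = 2
ES_Task 4 = 2; EF_Task 4 = 2+3 = 5
ES_Task 5 = max(EF_Task 1=6, EF_Task 2=15, EF_Task 4=5) = 15; EF_Task 5 = 15+12 = 27
Expected project duration μ = 27 days. Critical path: Task 2 → Task 5.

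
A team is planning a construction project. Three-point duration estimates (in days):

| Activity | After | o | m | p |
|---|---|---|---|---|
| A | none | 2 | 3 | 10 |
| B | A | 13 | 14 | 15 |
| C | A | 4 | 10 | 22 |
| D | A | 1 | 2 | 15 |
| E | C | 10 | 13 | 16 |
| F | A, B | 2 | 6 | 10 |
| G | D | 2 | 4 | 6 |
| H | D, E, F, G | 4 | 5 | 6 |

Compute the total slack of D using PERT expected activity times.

te_A = (2 + 4·3 + 10)/6 = 24/6 = 4
te_B = (13 + 4·14 + 15)/6 = 84/6 = 14
te_C = (4 + 4·10 + 22)/6 = 66/6 = 11
te_D = (1 + 4·2 + 15)/6 = 24/6 = 4
te_E = (10 + 4·13 + 16)/6 = 78/6 = 13
te_F = (2 + 4·6 + 10)/6 = 36/6 = 6
te_G = (2 + 4·4 + 6)/6 = 24/6 = 4
te_H = (4 + 4·5 + 6)/6 = 30/6 = 5

Forward pass:
ES_A = 0; EF_A = 4
ES_B = 4; EF_B = 4+14 = 18
ES_C = 4; EF_C = 4+11 = 15
ES_D = 4; EF_D = 4+4 = 8
ES_E = 15; EF_E = 15+13 = 28
ES_F = max(EF_A=4, EF_B=18) = 18; EF_F = 18+6 = 24
ES_G = 8; EF_G = 8+4 = 12
ES_H = max(EF_D=8, EF_E=28, EF_F=24, EF_G=12) = 28; EF_H = 28+5 = 33
Expected project duration μ = 33 days. Critical path: A → C → E → H.

Backward pass:
LF_H = 33; LS_H = 33−5 = 28
LF_G = LS_H = 28; LS_G = 28−4 = 24
LF_F = LS_H = 28; LS_F = 28−6 = 22
LF_E = LS_H = 28; LS_E = 28−13 = 15
LF_D = min(LS_G=24, LS_H=28) = 24; LS_D = 24−4 = 20
LF_C = LS_E = 15; LS_C = 15−11 = 4
LF_B = LS_F = 22; LS_B = 22−14 = 8
LF_A = min(LS_B=8, LS_C=4, LS_D=20, LS_F=22) = 4; LS_A = 4−4 = 0
Slack_D = LS_D − ES_D = 20 − 4 = 16

16 days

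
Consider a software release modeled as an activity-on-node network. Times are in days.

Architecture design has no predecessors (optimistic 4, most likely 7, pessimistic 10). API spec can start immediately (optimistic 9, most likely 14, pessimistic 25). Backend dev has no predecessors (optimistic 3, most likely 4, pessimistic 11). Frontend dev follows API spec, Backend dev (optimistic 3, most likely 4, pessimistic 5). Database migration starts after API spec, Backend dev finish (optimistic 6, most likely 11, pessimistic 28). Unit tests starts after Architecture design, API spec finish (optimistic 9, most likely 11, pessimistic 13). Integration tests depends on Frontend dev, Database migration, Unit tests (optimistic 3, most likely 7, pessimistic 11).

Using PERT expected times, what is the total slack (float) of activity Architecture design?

10 days

te_Architecture design = (4 + 4·7 + 10)/6 = 42/6 = 7
te_API spec = (9 + 4·14 + 25)/6 = 90/6 = 15
te_Backend dev = (3 + 4·4 + 11)/6 = 30/6 = 5
te_Frontend dev = (3 + 4·4 + 5)/6 = 24/6 = 4
te_Database migration = (6 + 4·11 + 28)/6 = 78/6 = 13
te_Unit tests = (9 + 4·11 + 13)/6 = 66/6 = 11
te_Integration tests = (3 + 4·7 + 11)/6 = 42/6 = 7

Forward pass:
ES_Architecture design = 0; EF_Architecture design = 7
ES_API spec = 0; EF_API spec = 15
ES_Backend dev = 0; EF_Backend dev = 5
ES_Frontend dev = max(EF_API spec=15, EF_Backend dev=5) = 15; EF_Frontend dev = 15+4 = 19
ES_Database migration = max(EF_API spec=15, EF_Backend dev=5) = 15; EF_Database migration = 15+13 = 28
ES_Unit tests = max(EF_Architecture design=7, EF_API spec=15) = 15; EF_Unit tests = 15+11 = 26
ES_Integration tests = max(EF_Frontend dev=19, EF_Database migration=28, EF_Unit tests=26) = 28; EF_Integration tests = 28+7 = 35
Expected project duration μ = 35 days. Critical path: API spec → Database migration → Integration tests.

Backward pass:
LF_Integration tests = 35; LS_Integration tests = 35−7 = 28
LF_Unit tests = LS_Integration tests = 28; LS_Unit tests = 28−11 = 17
LF_Database migration = LS_Integration tests = 28; LS_Database migration = 28−13 = 15
LF_Frontend dev = LS_Integration tests = 28; LS_Frontend dev = 28−4 = 24
LF_Backend dev = min(LS_Frontend dev=24, LS_Database migration=15) = 15; LS_Backend dev = 15−5 = 10
LF_API spec = min(LS_Frontend dev=24, LS_Database migration=15, LS_Unit tests=17) = 15; LS_API spec = 15−15 = 0
LF_Architecture design = LS_Unit tests = 17; LS_Architecture design = 17−7 = 10
Slack_Architecture design = LS_Architecture design − ES_Architecture design = 10 − 0 = 10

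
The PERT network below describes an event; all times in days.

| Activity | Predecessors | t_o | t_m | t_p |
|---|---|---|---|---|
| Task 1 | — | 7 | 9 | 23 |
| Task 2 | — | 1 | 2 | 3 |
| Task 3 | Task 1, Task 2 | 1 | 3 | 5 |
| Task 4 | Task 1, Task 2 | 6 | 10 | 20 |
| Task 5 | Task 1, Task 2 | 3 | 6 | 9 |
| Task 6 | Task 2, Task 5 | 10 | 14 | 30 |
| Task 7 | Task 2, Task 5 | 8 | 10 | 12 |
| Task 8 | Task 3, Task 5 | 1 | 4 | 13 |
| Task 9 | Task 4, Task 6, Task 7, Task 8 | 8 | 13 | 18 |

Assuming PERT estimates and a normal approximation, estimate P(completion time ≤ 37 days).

te_Task 1 = (7 + 4·9 + 23)/6 = 66/6 = 11; σ²_Task 1 = ((23−7)/6)² = 7.111
te_Task 2 = (1 + 4·2 + 3)/6 = 12/6 = 2; σ²_Task 2 = ((3−1)/6)² = 0.111
te_Task 3 = (1 + 4·3 + 5)/6 = 18/6 = 3; σ²_Task 3 = ((5−1)/6)² = 0.444
te_Task 4 = (6 + 4·10 + 20)/6 = 66/6 = 11; σ²_Task 4 = ((20−6)/6)² = 5.444
te_Task 5 = (3 + 4·6 + 9)/6 = 36/6 = 6; σ²_Task 5 = ((9−3)/6)² = 1.000
te_Task 6 = (10 + 4·14 + 30)/6 = 96/6 = 16; σ²_Task 6 = ((30−10)/6)² = 11.111
te_Task 7 = (8 + 4·10 + 12)/6 = 60/6 = 10; σ²_Task 7 = ((12−8)/6)² = 0.444
te_Task 8 = (1 + 4·4 + 13)/6 = 30/6 = 5; σ²_Task 8 = ((13−1)/6)² = 4.000
te_Task 9 = (8 + 4·13 + 18)/6 = 78/6 = 13; σ²_Task 9 = ((18−8)/6)² = 2.778

Forward pass:
ES_Task 1 = 0; EF_Task 1 = 11
ES_Task 2 = 0; EF_Task 2 = 2
ES_Task 3 = max(EF_Task 1=11, EF_Task 2=2) = 11; EF_Task 3 = 11+3 = 14
ES_Task 4 = max(EF_Task 1=11, EF_Task 2=2) = 11; EF_Task 4 = 11+11 = 22
ES_Task 5 = max(EF_Task 1=11, EF_Task 2=2) = 11; EF_Task 5 = 11+6 = 17
ES_Task 6 = max(EF_Task 2=2, EF_Task 5=17) = 17; EF_Task 6 = 17+16 = 33
ES_Task 7 = max(EF_Task 2=2, EF_Task 5=17) = 17; EF_Task 7 = 17+10 = 27
ES_Task 8 = max(EF_Task 3=14, EF_Task 5=17) = 17; EF_Task 8 = 17+5 = 22
ES_Task 9 = max(EF_Task 4=22, EF_Task 6=33, EF_Task 7=27, EF_Task 8=22) = 33; EF_Task 9 = 33+13 = 46
Expected project duration μ = 46 days. Critical path: Task 1 → Task 5 → Task 6 → Task 9.

Variance along critical path = 7.111 + 1.000 + 11.111 + 2.778 = 22.000; σ = √22.000 = 4.690 days.
Z = (37 − 46) / 4.690 = -1.919
P(T ≤ 37) = Φ(-1.919) ≈ 0.028

0.028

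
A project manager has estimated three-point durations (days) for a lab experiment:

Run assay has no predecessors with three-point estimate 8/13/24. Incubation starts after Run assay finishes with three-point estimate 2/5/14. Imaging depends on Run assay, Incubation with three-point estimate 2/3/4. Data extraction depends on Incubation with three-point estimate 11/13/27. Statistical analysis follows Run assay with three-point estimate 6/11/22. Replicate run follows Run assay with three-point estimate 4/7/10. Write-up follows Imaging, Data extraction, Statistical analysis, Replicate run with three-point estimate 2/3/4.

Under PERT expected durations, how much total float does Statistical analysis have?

9 days

te_Run assay = (8 + 4·13 + 24)/6 = 84/6 = 14
te_Incubation = (2 + 4·5 + 14)/6 = 36/6 = 6
te_Imaging = (2 + 4·3 + 4)/6 = 18/6 = 3
te_Data extraction = (11 + 4·13 + 27)/6 = 90/6 = 15
te_Statistical analysis = (6 + 4·11 + 22)/6 = 72/6 = 12
te_Replicate run = (4 + 4·7 + 10)/6 = 42/6 = 7
te_Write-up = (2 + 4·3 + 4)/6 = 18/6 = 3

Forward pass:
ES_Run assay = 0; EF_Run assay = 14
ES_Incubation = 14; EF_Incubation = 14+6 = 20
ES_Imaging = max(EF_Run assay=14, EF_Incubation=20) = 20; EF_Imaging = 20+3 = 23
ES_Data extraction = 20; EF_Data extraction = 20+15 = 35
ES_Statistical analysis = 14; EF_Statistical analysis = 14+12 = 26
ES_Replicate run = 14; EF_Replicate run = 14+7 = 21
ES_Write-up = max(EF_Imaging=23, EF_Data extraction=35, EF_Statistical analysis=26, EF_Replicate run=21) = 35; EF_Write-up = 35+3 = 38
Expected project duration μ = 38 days. Critical path: Run assay → Incubation → Data extraction → Write-up.

Backward pass:
LF_Write-up = 38; LS_Write-up = 38−3 = 35
LF_Replicate run = LS_Write-up = 35; LS_Replicate run = 35−7 = 28
LF_Statistical analysis = LS_Write-up = 35; LS_Statistical analysis = 35−12 = 23
LF_Data extraction = LS_Write-up = 35; LS_Data extraction = 35−15 = 20
LF_Imaging = LS_Write-up = 35; LS_Imaging = 35−3 = 32
LF_Incubation = min(LS_Imaging=32, LS_Data extraction=20) = 20; LS_Incubation = 20−6 = 14
LF_Run assay = min(LS_Incubation=14, LS_Imaging=32, LS_Statistical analysis=23, LS_Replicate run=28) = 14; LS_Run assay = 14−14 = 0
Slack_Statistical analysis = LS_Statistical analysis − ES_Statistical analysis = 23 − 14 = 9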